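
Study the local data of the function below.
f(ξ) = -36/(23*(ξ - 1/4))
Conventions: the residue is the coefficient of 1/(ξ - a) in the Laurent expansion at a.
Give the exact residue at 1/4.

At the order-1 pole 1/4 set g(ξ) = (ξ - (1/4))*f(ξ) = -36/23.
Simple pole: residue = g(a) at a = 1/4, which is -36/23.

The residue is -36/23.


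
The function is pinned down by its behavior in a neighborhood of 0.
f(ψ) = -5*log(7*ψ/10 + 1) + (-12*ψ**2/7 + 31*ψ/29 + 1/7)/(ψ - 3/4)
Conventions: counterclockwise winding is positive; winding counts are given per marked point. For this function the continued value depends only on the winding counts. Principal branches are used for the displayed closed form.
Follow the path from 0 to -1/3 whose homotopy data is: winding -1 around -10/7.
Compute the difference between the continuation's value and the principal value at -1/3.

Continued minus principal equals (10)*pi*i.

The rational part is single-valued and drops out of the difference; each branch term changes only by its own monodromy.
(-5)*log(1 - ψ/(-10/7)): each positive loop around -10/7 adds 2*pi*i to the log, so winding -1 contributes (-5)*(-1)*2*pi*i = (10)*pi*i.
Summing the contributions at ψ = -1/3 gives (10)*pi*i.


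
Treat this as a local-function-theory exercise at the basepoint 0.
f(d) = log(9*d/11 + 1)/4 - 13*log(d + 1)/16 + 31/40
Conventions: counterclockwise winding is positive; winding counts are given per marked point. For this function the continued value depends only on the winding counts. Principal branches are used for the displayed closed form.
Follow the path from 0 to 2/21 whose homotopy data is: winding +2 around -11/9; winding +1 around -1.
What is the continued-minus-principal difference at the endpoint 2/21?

Continued minus principal equals -(5/8)*pi*i.

The rational part is single-valued and drops out of the difference; each branch term changes only by its own monodromy.
(-13/16)*log(1 - d/(-1)): each positive loop around -1 adds 2*pi*i to the log, so winding +1 contributes (-13/16)*(1)*2*pi*i = -(13/8)*pi*i.
(1/4)*log(1 - d/(-11/9)): each positive loop around -11/9 adds 2*pi*i to the log, so winding +2 contributes (1/4)*(2)*2*pi*i = pi*i.
Summing the contributions at d = 2/21 gives -(5/8)*pi*i.


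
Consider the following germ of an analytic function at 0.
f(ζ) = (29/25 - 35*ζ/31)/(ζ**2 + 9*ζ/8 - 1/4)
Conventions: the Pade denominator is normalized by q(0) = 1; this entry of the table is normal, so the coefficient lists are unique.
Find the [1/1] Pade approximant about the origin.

The Pade approximant has numerator coefficients [-116/25, 48055932/4914275]; denominator coefficients [1, -71453/12682].

Taylor coefficients needed (expand at 0): a_0 = -116/25, a_1 = -12682/775, a_2 = -71453/775.
Write the denominator as Q(ζ) = 1 + q1*ζ. Requiring Q*f - P = O(ζ^3) with deg P <= 1 kills the coefficients of ζ^2..ζ^2 in Q*f:
  ζ^2: a_2 + q1*a_1 = 0, i.e. -71453/775 + (-12682/775)*q1 = 0.
Solving this linear system: q1 = -71453/12682.
The numerator is Q*f truncated at degree 1: P0 = a_0 = -116/25; P1 = a_1 + q1*a_0 = 48055932/4914275.


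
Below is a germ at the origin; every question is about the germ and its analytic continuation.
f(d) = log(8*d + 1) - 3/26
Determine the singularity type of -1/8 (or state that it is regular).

The term (1)*log(1 - d/(-1/8)) has argument 1 - -1/8/(-1/8) = 0 at -1/8: a logarithmic (infinitely-sheeted) branch point; the remaining terms are analytic or single-valued there.

The point is a logarithmic branch point.


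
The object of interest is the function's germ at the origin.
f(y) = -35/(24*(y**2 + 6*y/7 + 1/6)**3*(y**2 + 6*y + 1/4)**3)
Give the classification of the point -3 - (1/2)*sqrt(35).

The point is a pole of order 3.

The denominator factor y**2 + 6*y + 1/4 vanishes at -3 - (1/2)*sqrt(35) and appears to the power 3; the numerator there equals -35/24, nonzero, and no other factor vanishes.
Hence a pole whose order is the multiplicity, 3.


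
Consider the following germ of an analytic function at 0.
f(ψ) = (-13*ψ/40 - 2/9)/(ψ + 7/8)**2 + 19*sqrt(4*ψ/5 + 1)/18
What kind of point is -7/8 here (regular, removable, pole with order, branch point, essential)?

The denominator factor ψ + 7/8 vanishes at -7/8 and appears to the power 2; the numerator there equals 179/2880, nonzero, and no other factor vanishes.
The branch terms are analytic at this point.
Hence a pole whose order is the multiplicity, 2.

The point is a pole of order 2.


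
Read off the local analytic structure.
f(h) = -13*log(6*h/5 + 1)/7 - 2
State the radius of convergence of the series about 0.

The radius of convergence is 5/6.

Branch term (-13/7)*log(1 - h/(-5/6)): its argument vanishes at h = -5/6, a logarithmic branch point, modulus 5/6.
The radius of convergence is the smallest modulus among the singular points: 5/6.


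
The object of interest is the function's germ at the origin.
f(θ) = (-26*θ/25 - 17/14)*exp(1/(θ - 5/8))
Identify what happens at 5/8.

The exponent 1/(θ - (5/8)) has a pole at 5/8, so exp(1/(θ - (5/8))) takes every nonzero value near it: an essential singularity (not a pole of any order).

The point is an essential singularity.


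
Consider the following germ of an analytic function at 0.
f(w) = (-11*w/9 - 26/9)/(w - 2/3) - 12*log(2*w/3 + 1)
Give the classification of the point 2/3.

The point is a pole of order 1.

The denominator factor w - 2/3 vanishes at 2/3 and appears to the power 1; the numerator there equals -100/27, nonzero, and no other factor vanishes.
The branch terms are analytic at this point.
Hence a pole whose order is the multiplicity, 1.


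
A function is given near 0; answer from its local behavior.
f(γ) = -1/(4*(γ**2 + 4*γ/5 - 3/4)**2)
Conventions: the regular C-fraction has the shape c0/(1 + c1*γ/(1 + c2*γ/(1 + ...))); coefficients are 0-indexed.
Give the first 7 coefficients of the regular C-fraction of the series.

The regular C-fraction coefficients are [-4/9, -32/15, -43/60, 6649/2580, -513000/285907, -607160/1136979, -33245/241452].

Taylor coefficients (expand at 0): a_0 = -4/9, a_1 = -128/135, a_2 = -608/225, a_3 = -180736/30375, a_4 = -1215424/91125, a_5 = -64196608/2278125, a_6 = -6025858048/102515625.
c0 = a_0 = -4/9. Peel one level at a time: if S = 1 + c*γ/S' with S'(0) = 1, then c is the γ-coefficient of S and S' = c*γ/(S - 1).
S_1 = c0/f = 1 + (-32/15)*γ + (-344/225)*γ^2 + ...; c1 = -32/15.
S_2 = c1*γ/(S_1 - 1) = 1 + (-43/60)*γ + (6649/3600)*γ^2 + ...; c2 = -43/60.
S_3 = c2*γ/(S_2 - 1) = 1 + (6649/2580)*γ + (8550/1849)*γ^2 + ...; c3 = 6649/2580.
S_4 = c3*γ/(S_3 - 1) = 1 + (-513000/285907)*γ + (-42360000/44209201)*γ^2 + ...; c4 = -513000/285907.
S_5 = c4*γ/(S_4 - 1) = 1 + (-607160/1136979)*γ + (-2150/29241)*γ^2 + ...; c5 = -607160/1136979.
S_6 = c5*γ/(S_5 - 1) = 1 + (-33245/241452)*γ + ...; c6 = -33245/241452.


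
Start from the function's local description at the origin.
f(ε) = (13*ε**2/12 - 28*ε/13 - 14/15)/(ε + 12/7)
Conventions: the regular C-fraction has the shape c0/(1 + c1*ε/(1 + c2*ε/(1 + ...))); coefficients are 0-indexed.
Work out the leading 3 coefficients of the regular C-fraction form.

The regular C-fraction coefficients are [-49/90, -269/156, 145935/48958].

Taylor coefficients (expand at 0): a_0 = -49/90, a_1 = -13181/14040, a_2 = 198737/168480.
c0 = a_0 = -49/90. Peel one level at a time: if S = 1 + c*ε/S' with S'(0) = 1, then c is the ε-coefficient of S and S' = c*ε/(S - 1).
S_1 = c0/f = 1 + (-269/156)*ε + (48645/9464)*ε^2 + ...; c1 = -269/156.
S_2 = c1*ε/(S_1 - 1) = 1 + (145935/48958)*ε + ...; c2 = 145935/48958.


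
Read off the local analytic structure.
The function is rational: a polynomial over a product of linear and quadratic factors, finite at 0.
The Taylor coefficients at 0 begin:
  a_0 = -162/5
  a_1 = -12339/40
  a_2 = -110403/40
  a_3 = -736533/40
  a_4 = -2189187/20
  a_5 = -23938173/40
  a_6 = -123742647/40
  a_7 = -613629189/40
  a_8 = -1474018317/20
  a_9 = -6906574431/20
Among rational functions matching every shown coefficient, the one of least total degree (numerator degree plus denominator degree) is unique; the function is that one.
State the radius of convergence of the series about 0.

The radius of convergence is -1/2 + (1/6)*sqrt(21).

No rational of total degree below 8 reproduces all 10 coefficients; solving the [2/6] Pade equations on them gives f(ξ) = (21*ξ**2 + 5*ξ/8 + 6/5)/(ξ**2 + ξ - 1/3)**3, whose expansion matches every shown term.
Denominator factor (ξ**2 + ξ - 1/3)^3: discriminant 7/3, real irrational roots -1/2 + (1/6)*sqrt(21) and -1/2 - (1/6)*sqrt(21); poles of order 3, moduli -1/2 + (1/6)*sqrt(21) and 1/2 + (1/6)*sqrt(21).
The radius of convergence is the smallest modulus among the singular points: -1/2 + (1/6)*sqrt(21).


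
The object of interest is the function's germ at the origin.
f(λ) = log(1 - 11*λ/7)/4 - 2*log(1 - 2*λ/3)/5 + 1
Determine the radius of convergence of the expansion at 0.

Branch term (1/4)*log(1 - λ/(7/11)): its argument vanishes at λ = 7/11, a logarithmic branch point, modulus 7/11.
Branch term (-2/5)*log(1 - λ/(3/2)): its argument vanishes at λ = 3/2, a logarithmic branch point, modulus 3/2.
The radius of convergence is the smallest modulus among the singular points: 7/11.

The radius of convergence is 7/11.


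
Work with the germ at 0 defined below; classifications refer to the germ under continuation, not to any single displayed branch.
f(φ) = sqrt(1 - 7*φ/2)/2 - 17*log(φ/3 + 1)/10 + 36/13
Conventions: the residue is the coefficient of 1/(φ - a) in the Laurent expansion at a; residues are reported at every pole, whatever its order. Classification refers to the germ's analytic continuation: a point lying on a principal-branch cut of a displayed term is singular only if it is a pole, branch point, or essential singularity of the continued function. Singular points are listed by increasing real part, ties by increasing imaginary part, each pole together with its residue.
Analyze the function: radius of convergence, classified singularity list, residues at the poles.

Radius of convergence at 0: 2/7.
At -3: a logarithmic branch point.
At 2/7: an algebraic (square-root) branch point.

Branch term (-17/10)*log(1 - φ/(-3)): its argument vanishes at φ = -3, a logarithmic branch point, modulus 3.
Branch term (1/2)*sqrt(1 - φ/(2/7)): its argument vanishes at φ = 2/7, a square-root branch point, modulus 2/7.
The radius of convergence is the smallest modulus among the singular points: 2/7.
List the singular points by increasing real part (a conjugate pair: the negative imaginary part first).


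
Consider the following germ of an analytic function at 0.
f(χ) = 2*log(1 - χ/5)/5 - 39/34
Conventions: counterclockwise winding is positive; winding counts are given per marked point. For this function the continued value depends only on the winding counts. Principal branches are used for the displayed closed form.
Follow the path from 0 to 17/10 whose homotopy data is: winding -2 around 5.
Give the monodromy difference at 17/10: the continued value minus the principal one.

The rational part is single-valued and drops out of the difference; each branch term changes only by its own monodromy.
(2/5)*log(1 - χ/(5)): each positive loop around 5 adds 2*pi*i to the log, so winding -2 contributes (2/5)*(-2)*2*pi*i = -(8/5)*pi*i.
Summing the contributions at χ = 17/10 gives -(8/5)*pi*i.

Continued minus principal equals -(8/5)*pi*i.


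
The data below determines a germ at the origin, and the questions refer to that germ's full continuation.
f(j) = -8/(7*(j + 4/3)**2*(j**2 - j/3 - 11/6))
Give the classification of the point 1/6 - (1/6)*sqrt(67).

The denominator factor j**2 - j/3 - 11/6 vanishes at 1/6 - (1/6)*sqrt(67) and appears to the power 1; the numerator there equals -8/7, nonzero, and no other factor vanishes.
Hence a pole whose order is the multiplicity, 1.

The point is a pole of order 1.


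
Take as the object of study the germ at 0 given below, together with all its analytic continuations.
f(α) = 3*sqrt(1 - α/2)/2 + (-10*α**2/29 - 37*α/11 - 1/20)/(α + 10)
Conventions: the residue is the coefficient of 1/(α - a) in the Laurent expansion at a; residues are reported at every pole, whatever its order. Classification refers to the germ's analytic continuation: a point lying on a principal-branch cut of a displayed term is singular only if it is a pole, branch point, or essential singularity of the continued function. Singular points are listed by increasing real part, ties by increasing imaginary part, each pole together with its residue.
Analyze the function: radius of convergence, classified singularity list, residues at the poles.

Denominator factor (α + 10): pole of order 1 at -10, modulus 10.
Branch term (3/2)*sqrt(1 - α/(2)): its argument vanishes at α = 2, a square-root branch point, modulus 2.
The radius of convergence is the smallest modulus among the singular points: 2.
The branch term is analytic at -10 and contributes nothing to the residue; only the rational part matters.
At the order-1 pole -10 set g(α) = (α - (-10))*(rational part) = -10*α**2/29 - 37*α/11 - 1/20.
Simple pole: residue = g(a) at a = -10, which is -5719/6380.
List the singular points by increasing real part (a conjugate pair: the negative imaginary part first).

Radius of convergence at 0: 2.
At -10: a pole of order 1; residue -5719/6380.
At 2: an algebraic (square-root) branch point.


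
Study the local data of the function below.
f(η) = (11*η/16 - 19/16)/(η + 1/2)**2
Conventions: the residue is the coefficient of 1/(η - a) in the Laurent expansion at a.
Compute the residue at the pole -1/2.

At the order-2 pole -1/2 set g(η) = (η - (-1/2))^2*f(η) = 11*η/16 - 19/16.
Order-2 pole: residue = g'(a); g'(-1/2) = 11/16, so the residue is 11/16.

The residue is 11/16.


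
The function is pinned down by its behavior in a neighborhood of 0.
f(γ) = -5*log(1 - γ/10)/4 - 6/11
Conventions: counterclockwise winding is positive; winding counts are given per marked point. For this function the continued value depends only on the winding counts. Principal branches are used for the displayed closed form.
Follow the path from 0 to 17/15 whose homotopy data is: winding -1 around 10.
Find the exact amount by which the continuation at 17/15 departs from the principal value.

Continued minus principal equals (5/2)*pi*i.

The rational part is single-valued and drops out of the difference; each branch term changes only by its own monodromy.
(-5/4)*log(1 - γ/(10)): each positive loop around 10 adds 2*pi*i to the log, so winding -1 contributes (-5/4)*(-1)*2*pi*i = (5/2)*pi*i.
Summing the contributions at γ = 17/15 gives (5/2)*pi*i.


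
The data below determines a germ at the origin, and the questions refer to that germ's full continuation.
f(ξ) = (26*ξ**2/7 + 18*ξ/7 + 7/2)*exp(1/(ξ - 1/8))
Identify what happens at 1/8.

The point is an essential singularity.

The exponent 1/(ξ - (1/8)) has a pole at 1/8, so exp(1/(ξ - (1/8))) takes every nonzero value near it: an essential singularity (not a pole of any order).


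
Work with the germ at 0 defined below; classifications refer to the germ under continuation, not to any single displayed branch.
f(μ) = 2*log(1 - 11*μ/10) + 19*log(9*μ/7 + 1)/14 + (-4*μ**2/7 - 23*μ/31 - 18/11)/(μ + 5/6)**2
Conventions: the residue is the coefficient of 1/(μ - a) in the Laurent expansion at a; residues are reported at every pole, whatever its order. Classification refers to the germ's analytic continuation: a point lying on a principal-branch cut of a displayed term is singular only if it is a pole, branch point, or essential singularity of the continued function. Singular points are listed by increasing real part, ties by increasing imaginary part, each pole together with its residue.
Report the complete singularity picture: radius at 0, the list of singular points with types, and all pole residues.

Denominator factor (μ + 5/6)^2: pole of order 2 at -5/6, modulus 5/6.
Branch term (2)*log(1 - μ/(10/11)): its argument vanishes at μ = 10/11, a logarithmic branch point, modulus 10/11.
Branch term (19/14)*log(1 - μ/(-7/9)): its argument vanishes at μ = -7/9, a logarithmic branch point, modulus 7/9.
The radius of convergence is the smallest modulus among the singular points: 7/9.
The branch terms are analytic at -5/6 and contribute nothing to the residue; only the rational part matters.
At the order-2 pole -5/6 set g(μ) = (μ - (-5/6))^2*(rational part) = -4*μ**2/7 - 23*μ/31 - 18/11.
Order-2 pole: residue = g'(a); g'(-5/6) = 137/651, so the residue is 137/651.
List the singular points by increasing real part (a conjugate pair: the negative imaginary part first).

Radius of convergence at 0: 7/9.
At -5/6: a pole of order 2; residue 137/651.
At -7/9: a logarithmic branch point.
At 10/11: a logarithmic branch point.


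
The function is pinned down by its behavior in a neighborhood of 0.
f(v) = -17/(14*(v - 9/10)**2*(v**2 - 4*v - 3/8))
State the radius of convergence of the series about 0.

The radius of convergence is -2 + (1/4)*sqrt(70).

Denominator factor (v**2 - 4*v - 3/8): discriminant 35/2, real irrational roots 2 + (1/4)*sqrt(70) and 2 - (1/4)*sqrt(70); poles of order 1, moduli 2 + (1/4)*sqrt(70) and -2 + (1/4)*sqrt(70).
Denominator factor (v - 9/10)^2: pole of order 2 at 9/10, modulus 9/10.
The radius of convergence is the smallest modulus among the singular points: -2 + (1/4)*sqrt(70).


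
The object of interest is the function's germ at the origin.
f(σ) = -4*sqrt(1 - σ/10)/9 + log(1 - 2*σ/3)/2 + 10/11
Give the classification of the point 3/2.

The point is a logarithmic branch point.

The term (1/2)*log(1 - σ/(3/2)) has argument 1 - 3/2/(3/2) = 0 at 3/2: a logarithmic (infinitely-sheeted) branch point; the remaining terms are analytic or single-valued there.


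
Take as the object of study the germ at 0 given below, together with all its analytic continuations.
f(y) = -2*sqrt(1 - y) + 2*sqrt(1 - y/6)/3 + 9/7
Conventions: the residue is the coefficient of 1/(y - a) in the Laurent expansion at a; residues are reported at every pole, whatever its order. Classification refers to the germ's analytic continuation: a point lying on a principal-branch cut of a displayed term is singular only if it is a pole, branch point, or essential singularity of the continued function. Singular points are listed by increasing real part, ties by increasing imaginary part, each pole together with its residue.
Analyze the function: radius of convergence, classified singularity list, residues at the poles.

Branch term (2/3)*sqrt(1 - y/(6)): its argument vanishes at y = 6, a square-root branch point, modulus 6.
Branch term (-2)*sqrt(1 - y/(1)): its argument vanishes at y = 1, a square-root branch point, modulus 1.
The radius of convergence is the smallest modulus among the singular points: 1.
List the singular points by increasing real part (a conjugate pair: the negative imaginary part first).

Radius of convergence at 0: 1.
At 1: an algebraic (square-root) branch point.
At 6: an algebraic (square-root) branch point.


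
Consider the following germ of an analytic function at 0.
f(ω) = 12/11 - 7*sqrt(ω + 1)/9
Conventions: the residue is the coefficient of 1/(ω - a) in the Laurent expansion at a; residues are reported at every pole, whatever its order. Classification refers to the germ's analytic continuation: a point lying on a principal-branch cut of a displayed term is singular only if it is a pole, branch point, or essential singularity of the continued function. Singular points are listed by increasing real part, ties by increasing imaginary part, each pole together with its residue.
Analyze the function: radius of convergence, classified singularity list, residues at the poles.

Radius of convergence at 0: 1.
At -1: an algebraic (square-root) branch point.

Branch term (-7/9)*sqrt(1 - ω/(-1)): its argument vanishes at ω = -1, a square-root branch point, modulus 1.
The radius of convergence is the smallest modulus among the singular points: 1.


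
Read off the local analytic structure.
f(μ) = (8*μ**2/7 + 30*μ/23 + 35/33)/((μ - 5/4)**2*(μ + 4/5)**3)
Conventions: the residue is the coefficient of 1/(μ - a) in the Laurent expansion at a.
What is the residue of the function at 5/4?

The residue is -198320000/714917533.

At the order-2 pole 5/4 set g(μ) = (μ - (5/4))^2*f(μ) = (8*μ**2/7 + 30*μ/23 + 35/33)/(μ + 4/5)**3.
Order-2 pole: residue = g'(a); g'(5/4) = -198320000/714917533, so the residue is -198320000/714917533.


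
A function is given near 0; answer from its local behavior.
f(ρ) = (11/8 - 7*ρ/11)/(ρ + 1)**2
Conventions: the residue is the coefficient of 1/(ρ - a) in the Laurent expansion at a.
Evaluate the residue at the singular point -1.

At the order-2 pole -1 set g(ρ) = (ρ - (-1))^2*f(ρ) = 11/8 - 7*ρ/11.
Order-2 pole: residue = g'(a); g'(-1) = -7/11, so the residue is -7/11.

The residue is -7/11.


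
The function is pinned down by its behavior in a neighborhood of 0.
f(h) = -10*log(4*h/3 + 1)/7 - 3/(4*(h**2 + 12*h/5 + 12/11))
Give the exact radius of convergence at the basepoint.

The radius of convergence is 6/5 - (4/55)*sqrt(66).

Denominator factor (h**2 + 12*h/5 + 12/11): discriminant 384/275, real irrational roots -6/5 + (4/55)*sqrt(66) and -6/5 - (4/55)*sqrt(66); poles of order 1, moduli 6/5 - (4/55)*sqrt(66) and 6/5 + (4/55)*sqrt(66).
Branch term (-10/7)*log(1 - h/(-3/4)): its argument vanishes at h = -3/4, a logarithmic branch point, modulus 3/4.
The radius of convergence is the smallest modulus among the singular points: 6/5 - (4/55)*sqrt(66).


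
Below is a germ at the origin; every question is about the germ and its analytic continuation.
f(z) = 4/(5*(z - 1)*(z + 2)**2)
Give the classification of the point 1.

The point is a pole of order 1.

The denominator factor z - 1 vanishes at 1 and appears to the power 1; the numerator there equals 4/5, nonzero, and no other factor vanishes.
Hence a pole whose order is the multiplicity, 1.


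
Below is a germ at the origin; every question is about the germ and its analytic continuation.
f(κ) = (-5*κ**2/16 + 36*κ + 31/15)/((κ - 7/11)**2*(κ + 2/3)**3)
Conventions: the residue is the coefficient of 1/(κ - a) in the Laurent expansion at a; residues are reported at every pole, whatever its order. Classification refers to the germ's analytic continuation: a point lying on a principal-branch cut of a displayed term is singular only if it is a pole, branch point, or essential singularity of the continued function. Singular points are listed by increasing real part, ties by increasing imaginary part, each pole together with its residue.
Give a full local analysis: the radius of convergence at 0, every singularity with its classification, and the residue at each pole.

Denominator factor (κ - 7/11)^2: pole of order 2 at 7/11, modulus 7/11.
Denominator factor (κ + 2/3)^3: pole of order 3 at -2/3, modulus 2/3.
The radius of convergence is the smallest modulus among the singular points: 7/11.
At the order-3 pole -2/3 set g(κ) = (κ - (-2/3))^3*f(κ) = (-5*κ**2/16 + 36*κ + 31/15)/(κ - 7/11)**2.
Order-3 pole: residue = g''(a)/2; g''(-2/3) = 2671337691/136752040, so the residue is 2671337691/273504080.
At the order-2 pole 7/11 set g(κ) = (κ - (7/11))^2*f(κ) = (-5*κ**2/16 + 36*κ + 31/15)/(κ + 2/3)**3.
Order-2 pole: residue = g'(a); g'(7/11) = -2671337691/273504080, so the residue is -2671337691/273504080.
List the singular points by increasing real part (a conjugate pair: the negative imaginary part first).

Radius of convergence at 0: 7/11.
At -2/3: a pole of order 3; residue 2671337691/273504080.
At 7/11: a pole of order 2; residue -2671337691/273504080.


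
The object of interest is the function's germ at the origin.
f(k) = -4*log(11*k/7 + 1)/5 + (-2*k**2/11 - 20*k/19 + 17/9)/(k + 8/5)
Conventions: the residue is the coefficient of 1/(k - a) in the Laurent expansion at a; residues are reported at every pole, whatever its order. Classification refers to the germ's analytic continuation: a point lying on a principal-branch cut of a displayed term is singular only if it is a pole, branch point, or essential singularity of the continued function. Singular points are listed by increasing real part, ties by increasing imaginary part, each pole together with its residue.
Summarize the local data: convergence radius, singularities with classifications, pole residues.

Denominator factor (k + 8/5): pole of order 1 at -8/5, modulus 8/5.
Branch term (-4/5)*log(1 - k/(-7/11)): its argument vanishes at k = -7/11, a logarithmic branch point, modulus 7/11.
The radius of convergence is the smallest modulus among the singular points: 7/11.
The branch term is analytic at -8/5 and contributes nothing to the residue; only the rational part matters.
At the order-1 pole -8/5 set g(k) = (k - (-8/5))*(rational part) = -2*k**2/11 - 20*k/19 + 17/9.
Simple pole: residue = g(a) at a = -8/5, which is 146137/47025.
List the singular points by increasing real part (a conjugate pair: the negative imaginary part first).

Radius of convergence at 0: 7/11.
At -8/5: a pole of order 1; residue 146137/47025.
At -7/11: a logarithmic branch point.


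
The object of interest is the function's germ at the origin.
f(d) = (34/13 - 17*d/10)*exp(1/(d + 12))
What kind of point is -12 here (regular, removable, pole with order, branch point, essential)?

The point is an essential singularity.

The exponent 1/(d - (-12)) has a pole at -12, so exp(1/(d - (-12))) takes every nonzero value near it: an essential singularity (not a pole of any order).


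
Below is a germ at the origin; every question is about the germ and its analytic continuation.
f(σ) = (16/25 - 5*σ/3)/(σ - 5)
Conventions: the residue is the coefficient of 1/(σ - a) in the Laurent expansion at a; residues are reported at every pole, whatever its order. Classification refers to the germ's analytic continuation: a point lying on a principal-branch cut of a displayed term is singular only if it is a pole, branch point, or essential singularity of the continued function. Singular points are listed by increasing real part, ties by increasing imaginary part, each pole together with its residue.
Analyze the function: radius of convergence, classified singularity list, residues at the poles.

Radius of convergence at 0: 5.
At 5: a pole of order 1; residue -577/75.

Denominator factor (σ - 5): pole of order 1 at 5, modulus 5.
The radius of convergence is the smallest modulus among the singular points: 5.
At the order-1 pole 5 set g(σ) = (σ - (5))*f(σ) = 16/25 - 5*σ/3.
Simple pole: residue = g(a) at a = 5, which is -577/75.


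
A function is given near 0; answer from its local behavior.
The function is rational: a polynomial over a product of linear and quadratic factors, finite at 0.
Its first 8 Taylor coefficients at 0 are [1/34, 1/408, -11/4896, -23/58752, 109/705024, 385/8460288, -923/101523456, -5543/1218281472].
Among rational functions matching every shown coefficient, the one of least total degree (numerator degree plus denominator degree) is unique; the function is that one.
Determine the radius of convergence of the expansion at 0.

The radius of convergence is (2)*sqrt(3).

No rational of total degree below 2 reproduces all 8 coefficients; solving the [0/2] Pade equations on them gives f(δ) = 6/(17*(δ**2 - δ + 12)), whose expansion matches every shown term.
Denominator factor (δ**2 - δ + 12): discriminant -47, complex-conjugate roots (1/2) + ((1/2)*sqrt(47))*i and (1/2) - ((1/2)*sqrt(47))*i; poles of order 1, moduli (2)*sqrt(3) and (2)*sqrt(3).
The radius of convergence is the smallest modulus among the singular points: (2)*sqrt(3).


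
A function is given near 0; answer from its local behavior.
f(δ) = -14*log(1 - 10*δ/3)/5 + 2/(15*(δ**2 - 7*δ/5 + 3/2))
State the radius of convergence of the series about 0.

The radius of convergence is 3/10.

Denominator factor (δ**2 - 7*δ/5 + 3/2): discriminant -101/25, complex-conjugate roots (7/10) + ((1/10)*sqrt(101))*i and (7/10) - ((1/10)*sqrt(101))*i; poles of order 1, moduli (1/2)*sqrt(6) and (1/2)*sqrt(6).
Branch term (-14/5)*log(1 - δ/(3/10)): its argument vanishes at δ = 3/10, a logarithmic branch point, modulus 3/10.
The radius of convergence is the smallest modulus among the singular points: 3/10.


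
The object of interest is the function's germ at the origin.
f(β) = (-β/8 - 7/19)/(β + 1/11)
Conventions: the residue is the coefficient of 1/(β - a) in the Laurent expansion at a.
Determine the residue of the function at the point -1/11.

The residue is -597/1672.

At the order-1 pole -1/11 set g(β) = (β - (-1/11))*f(β) = -β/8 - 7/19.
Simple pole: residue = g(a) at a = -1/11, which is -597/1672.


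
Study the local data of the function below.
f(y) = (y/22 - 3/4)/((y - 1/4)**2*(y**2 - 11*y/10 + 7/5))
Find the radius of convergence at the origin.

Denominator factor (y**2 - 11*y/10 + 7/5): discriminant -439/100, complex-conjugate roots (11/20) + ((1/20)*sqrt(439))*i and (11/20) - ((1/20)*sqrt(439))*i; poles of order 1, moduli (1/5)*sqrt(35) and (1/5)*sqrt(35).
Denominator factor (y - 1/4)^2: pole of order 2 at 1/4, modulus 1/4.
The radius of convergence is the smallest modulus among the singular points: 1/4.

The radius of convergence is 1/4.


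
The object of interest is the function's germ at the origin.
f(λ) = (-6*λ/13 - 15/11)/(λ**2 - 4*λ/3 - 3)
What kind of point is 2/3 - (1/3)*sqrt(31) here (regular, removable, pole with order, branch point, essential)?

The denominator factor λ**2 - 4*λ/3 - 3 vanishes at 2/3 - (1/3)*sqrt(31) and appears to the power 1; the numerator there equals -239/143 + (2/13)*sqrt(31), nonzero, and no other factor vanishes.
Hence a pole whose order is the multiplicity, 1.

The point is a pole of order 1.


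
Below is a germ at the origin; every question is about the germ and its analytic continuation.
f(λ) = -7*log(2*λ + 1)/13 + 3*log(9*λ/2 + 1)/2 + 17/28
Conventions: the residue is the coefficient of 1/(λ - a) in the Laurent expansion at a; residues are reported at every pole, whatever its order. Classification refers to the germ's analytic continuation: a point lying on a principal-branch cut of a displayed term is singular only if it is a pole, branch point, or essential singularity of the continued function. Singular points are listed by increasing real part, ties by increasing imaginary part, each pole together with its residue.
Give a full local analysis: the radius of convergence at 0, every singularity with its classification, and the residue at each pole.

Radius of convergence at 0: 2/9.
At -1/2: a logarithmic branch point.
At -2/9: a logarithmic branch point.

Branch term (3/2)*log(1 - λ/(-2/9)): its argument vanishes at λ = -2/9, a logarithmic branch point, modulus 2/9.
Branch term (-7/13)*log(1 - λ/(-1/2)): its argument vanishes at λ = -1/2, a logarithmic branch point, modulus 1/2.
The radius of convergence is the smallest modulus among the singular points: 2/9.
List the singular points by increasing real part (a conjugate pair: the negative imaginary part first).


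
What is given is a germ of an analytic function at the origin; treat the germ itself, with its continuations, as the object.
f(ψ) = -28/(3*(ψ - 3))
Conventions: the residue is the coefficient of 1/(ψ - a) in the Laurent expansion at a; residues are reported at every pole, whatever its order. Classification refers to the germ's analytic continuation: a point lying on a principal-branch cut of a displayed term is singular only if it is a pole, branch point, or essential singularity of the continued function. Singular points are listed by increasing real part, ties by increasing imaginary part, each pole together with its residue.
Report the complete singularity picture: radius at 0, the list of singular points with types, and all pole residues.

Radius of convergence at 0: 3.
At 3: a pole of order 1; residue -28/3.

Denominator factor (ψ - 3): pole of order 1 at 3, modulus 3.
The radius of convergence is the smallest modulus among the singular points: 3.
At the order-1 pole 3 set g(ψ) = (ψ - (3))*f(ψ) = -28/3.
Simple pole: residue = g(a) at a = 3, which is -28/3.


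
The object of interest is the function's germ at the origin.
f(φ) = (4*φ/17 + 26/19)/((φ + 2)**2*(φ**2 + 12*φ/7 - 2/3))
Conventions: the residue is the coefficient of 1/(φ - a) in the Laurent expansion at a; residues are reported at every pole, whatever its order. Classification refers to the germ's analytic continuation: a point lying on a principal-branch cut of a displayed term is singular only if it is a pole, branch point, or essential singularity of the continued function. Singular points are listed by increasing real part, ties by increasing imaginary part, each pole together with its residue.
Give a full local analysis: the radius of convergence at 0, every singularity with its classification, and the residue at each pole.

Radius of convergence at 0: -6/7 + (1/21)*sqrt(618).
At -6/7 - (1/21)*sqrt(618): a pole of order 1; residue -36141/323 - (599571/133076)*sqrt(618).
At -2: a pole of order 2; residue 72282/323.
At -6/7 + (1/21)*sqrt(618): a pole of order 1; residue -36141/323 + (599571/133076)*sqrt(618).


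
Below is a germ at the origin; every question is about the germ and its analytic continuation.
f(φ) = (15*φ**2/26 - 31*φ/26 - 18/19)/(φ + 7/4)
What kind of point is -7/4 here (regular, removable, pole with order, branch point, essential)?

The denominator factor φ + 7/4 vanishes at -7/4 and appears to the power 1; the numerator there equals 22969/7904, nonzero, and no other factor vanishes.
Hence a pole whose order is the multiplicity, 1.

The point is a pole of order 1.


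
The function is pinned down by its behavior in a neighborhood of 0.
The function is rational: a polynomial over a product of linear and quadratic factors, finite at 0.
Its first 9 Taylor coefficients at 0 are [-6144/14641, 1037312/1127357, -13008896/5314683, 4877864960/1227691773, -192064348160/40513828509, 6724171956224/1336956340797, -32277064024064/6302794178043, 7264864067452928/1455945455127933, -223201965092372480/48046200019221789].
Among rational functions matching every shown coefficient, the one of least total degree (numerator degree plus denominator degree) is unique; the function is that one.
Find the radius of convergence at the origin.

The radius of convergence is 11/8.

No rational of total degree below 7 reproduces all 9 coefficients; solving the [2/5] Pade equations on them gives f(z) = (-9*z**2 + 3*z/14 - 3)/((z + 11/8)**3*(z**2 - z/6 + 11/4)), whose expansion matches every shown term.
Denominator factor (z**2 - z/6 + 11/4): discriminant -395/36, complex-conjugate roots (1/12) + ((1/12)*sqrt(395))*i and (1/12) - ((1/12)*sqrt(395))*i; poles of order 1, moduli (1/2)*sqrt(11) and (1/2)*sqrt(11).
Denominator factor (z + 11/8)^3: pole of order 3 at -11/8, modulus 11/8.
The radius of convergence is the smallest modulus among the singular points: 11/8.


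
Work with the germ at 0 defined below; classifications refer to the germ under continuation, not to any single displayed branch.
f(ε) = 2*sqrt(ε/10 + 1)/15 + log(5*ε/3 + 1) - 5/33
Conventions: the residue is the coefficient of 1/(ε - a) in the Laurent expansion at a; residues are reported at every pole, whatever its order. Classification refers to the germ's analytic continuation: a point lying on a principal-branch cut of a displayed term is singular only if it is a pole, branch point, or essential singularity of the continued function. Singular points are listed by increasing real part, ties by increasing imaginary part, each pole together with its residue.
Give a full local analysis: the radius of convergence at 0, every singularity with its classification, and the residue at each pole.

Branch term (1)*log(1 - ε/(-3/5)): its argument vanishes at ε = -3/5, a logarithmic branch point, modulus 3/5.
Branch term (2/15)*sqrt(1 - ε/(-10)): its argument vanishes at ε = -10, a square-root branch point, modulus 10.
The radius of convergence is the smallest modulus among the singular points: 3/5.
List the singular points by increasing real part (a conjugate pair: the negative imaginary part first).

Radius of convergence at 0: 3/5.
At -10: an algebraic (square-root) branch point.
At -3/5: a logarithmic branch point.


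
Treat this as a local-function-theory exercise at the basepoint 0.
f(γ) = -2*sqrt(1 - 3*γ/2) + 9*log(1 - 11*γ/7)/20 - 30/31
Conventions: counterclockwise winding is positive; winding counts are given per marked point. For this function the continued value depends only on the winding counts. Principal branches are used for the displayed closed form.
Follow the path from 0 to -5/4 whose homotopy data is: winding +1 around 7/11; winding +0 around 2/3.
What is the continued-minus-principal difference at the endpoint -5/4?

Continued minus principal equals (9/10)*pi*i.

The rational part is single-valued and drops out of the difference; each branch term changes only by its own monodromy.
(9/20)*log(1 - γ/(7/11)): each positive loop around 7/11 adds 2*pi*i to the log, so winding +1 contributes (9/20)*(1)*2*pi*i = (9/10)*pi*i.
(-2)*sqrt(1 - γ/(2/3)): winding +0 is even, the square root returns to the same sheet, contribution 0.
Summing the contributions at γ = -5/4 gives (9/10)*pi*i.


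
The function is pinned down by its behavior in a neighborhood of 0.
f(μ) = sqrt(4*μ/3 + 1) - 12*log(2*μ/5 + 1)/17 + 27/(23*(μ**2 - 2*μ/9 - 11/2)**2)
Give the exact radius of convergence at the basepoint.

The radius of convergence is 3/4.

Denominator factor (μ**2 - 2*μ/9 - 11/2)^2: discriminant 1786/81, real irrational roots 1/9 + (1/18)*sqrt(1786) and 1/9 - (1/18)*sqrt(1786); poles of order 2, moduli 1/9 + (1/18)*sqrt(1786) and -1/9 + (1/18)*sqrt(1786).
Branch term (1)*sqrt(1 - μ/(-3/4)): its argument vanishes at μ = -3/4, a square-root branch point, modulus 3/4.
Branch term (-12/17)*log(1 - μ/(-5/2)): its argument vanishes at μ = -5/2, a logarithmic branch point, modulus 5/2.
The radius of convergence is the smallest modulus among the singular points: 3/4.


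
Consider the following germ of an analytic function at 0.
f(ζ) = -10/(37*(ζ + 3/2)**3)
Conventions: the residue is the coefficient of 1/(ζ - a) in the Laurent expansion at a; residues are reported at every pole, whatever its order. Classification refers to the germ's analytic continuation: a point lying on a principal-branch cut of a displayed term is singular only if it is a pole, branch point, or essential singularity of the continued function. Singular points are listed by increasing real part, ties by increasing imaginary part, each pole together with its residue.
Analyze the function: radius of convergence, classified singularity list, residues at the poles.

Radius of convergence at 0: 3/2.
At -3/2: a pole of order 3; residue 0.

Denominator factor (ζ + 3/2)^3: pole of order 3 at -3/2, modulus 3/2.
The radius of convergence is the smallest modulus among the singular points: 3/2.
At the order-3 pole -3/2 set g(ζ) = (ζ - (-3/2))^3*f(ζ) = -10/37.
Order-3 pole: residue = g''(a)/2; g''(-3/2) = 0, so the residue is 0.


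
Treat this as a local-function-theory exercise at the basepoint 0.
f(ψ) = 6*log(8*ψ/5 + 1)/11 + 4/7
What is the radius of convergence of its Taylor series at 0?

Branch term (6/11)*log(1 - ψ/(-5/8)): its argument vanishes at ψ = -5/8, a logarithmic branch point, modulus 5/8.
The radius of convergence is the smallest modulus among the singular points: 5/8.

The radius of convergence is 5/8.


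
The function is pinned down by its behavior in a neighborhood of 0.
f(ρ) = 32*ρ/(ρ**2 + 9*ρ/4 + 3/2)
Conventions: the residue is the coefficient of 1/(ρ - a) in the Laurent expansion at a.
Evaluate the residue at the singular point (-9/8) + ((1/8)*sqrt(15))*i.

The factor ρ**2 + 9*ρ/4 + 3/2 splits as (ρ - a)(ρ - a') with a = (-9/8) + ((1/8)*sqrt(15))*i, a' = (-9/8) - ((1/8)*sqrt(15))*i. At the order-1 pole a set g(ρ) = (ρ - a)*f(ρ) = [32*ρ] / (ρ - a').
Simple pole: residue = g(a) at a = (-9/8) + ((1/8)*sqrt(15))*i, which is (16) + ((48/5)*sqrt(15))*i.

The residue is (16) + ((48/5)*sqrt(15))*i.


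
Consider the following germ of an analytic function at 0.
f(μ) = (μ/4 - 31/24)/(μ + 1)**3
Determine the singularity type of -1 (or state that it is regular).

The point is a pole of order 3.

The denominator factor μ + 1 vanishes at -1 and appears to the power 3; the numerator there equals -37/24, nonzero, and no other factor vanishes.
Hence a pole whose order is the multiplicity, 3.
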